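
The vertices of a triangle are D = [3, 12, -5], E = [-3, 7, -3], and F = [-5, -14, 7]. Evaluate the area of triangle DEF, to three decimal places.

64.529

DE = (-6, -5, 2),  DF = (-8, -26, 12)
i: (-5)·12 - 2·(-26) = -60 - (-52) = -8
j: 2·(-8) - (-6)·12 = -16 - (-72) = 56
k: (-6)·(-26) - (-5)·(-8) = 156 - 40 = 116
DE × DF = (-8, 56, 116)
|DE × DF| = √16656 ≈ 129.0581
area = ½ · 129.0581 ≈ 64.529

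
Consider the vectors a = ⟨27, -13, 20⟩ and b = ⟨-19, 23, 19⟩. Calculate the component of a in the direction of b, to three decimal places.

a · b = 27·(-19) + (-13)·23 + 20·19 = -513 - 299 + 380 = -432
|b| = √(361 + 529 + 361) = √1251 ≈ 35.3695
comp_b a = -432 / √1251 ≈ -12.214

-12.214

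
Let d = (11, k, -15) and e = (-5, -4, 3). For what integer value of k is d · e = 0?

d · e = 11·(-5) + k·(-4) + (-15)·3 = -100 - 4k
Set equal to 0: -4k = 100, so k = -25.

-25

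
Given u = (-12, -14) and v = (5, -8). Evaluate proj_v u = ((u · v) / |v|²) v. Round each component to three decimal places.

u · v = (-12)·5 + (-14)·(-8) = -60 + 112 = 52
|v|² = 25 + 64 = 89
proj_v u = (52/89) · (5, -8) ≈ (2.921, -4.674)

(2.921, -4.674)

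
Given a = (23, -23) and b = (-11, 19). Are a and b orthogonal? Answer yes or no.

a · b = 23·(-11) + (-23)·19 = -253 - 437 = -690
Nonzero, so the vectors are not orthogonal.

no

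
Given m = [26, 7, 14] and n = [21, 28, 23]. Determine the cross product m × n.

i: 7·23 - 14·28 = 161 - 392 = -231
j: 14·21 - 26·23 = 294 - 598 = -304
k: 26·28 - 7·21 = 728 - 147 = 581
m × n = (-231, -304, 581)

(-231, -304, 581)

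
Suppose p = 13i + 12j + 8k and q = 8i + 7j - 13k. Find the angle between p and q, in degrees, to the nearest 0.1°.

75.1

p · q = 13·8 + 12·7 + 8·(-13) = 104 + 84 - 104 = 84
|p|² = 169 + 144 + 64 = 377,  |p| = √377 ≈ 19.416488
|q|² = 64 + 49 + 169 = 282,  |q| = √282 ≈ 16.792856
cos θ = 84 / (19.416488 · 16.792856) ≈ 0.25762
θ = arccos(0.25762) ≈ 75.1°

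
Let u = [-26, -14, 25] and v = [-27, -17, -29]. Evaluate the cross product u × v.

i: (-14)·(-29) - 25·(-17) = 406 - (-425) = 831
j: 25·(-27) - (-26)·(-29) = -675 - 754 = -1429
k: (-26)·(-17) - (-14)·(-27) = 442 - 378 = 64
u × v = (831, -1429, 64)

(831, -1429, 64)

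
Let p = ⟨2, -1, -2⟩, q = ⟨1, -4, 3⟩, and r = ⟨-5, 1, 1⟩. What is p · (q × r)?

q × r:
i: (-4)·1 - 3·1 = -4 - 3 = -7
j: 3·(-5) - 1·1 = -15 - 1 = -16
k: 1·1 - (-4)·(-5) = 1 - 20 = -19
q × r = (-7, -16, -19)
p · (q × r) = 2·(-7) + (-1)·(-16) + (-2)·(-19) = -14 + 16 + 38 = 40

40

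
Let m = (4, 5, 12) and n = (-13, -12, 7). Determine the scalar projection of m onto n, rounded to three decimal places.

m · n = 4·(-13) + 5·(-12) + 12·7 = -52 - 60 + 84 = -28
|n| = √(169 + 144 + 49) = √362 ≈ 19.0263
comp_n m = -28 / √362 ≈ -1.472

-1.472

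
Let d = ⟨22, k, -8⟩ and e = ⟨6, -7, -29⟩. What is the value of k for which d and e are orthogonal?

d · e = 22·6 + k·(-7) + (-8)·(-29) = 364 - 7k
Set equal to 0: -7k = -364, so k = 52.

52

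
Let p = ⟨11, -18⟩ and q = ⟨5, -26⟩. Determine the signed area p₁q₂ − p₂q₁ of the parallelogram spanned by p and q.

-196

11·(-26) - (-18)·5 = -286 - (-90) = -196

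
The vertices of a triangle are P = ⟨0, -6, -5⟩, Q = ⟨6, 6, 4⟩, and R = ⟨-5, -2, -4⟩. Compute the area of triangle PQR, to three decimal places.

50.579

PQ = (6, 12, 9),  PR = (-5, 4, 1)
i: 12·1 - 9·4 = 12 - 36 = -24
j: 9·(-5) - 6·1 = -45 - 6 = -51
k: 6·4 - 12·(-5) = 24 - (-60) = 84
PQ × PR = (-24, -51, 84)
|PQ × PR| = √10233 ≈ 101.1583
area = ½ · 101.1583 ≈ 50.579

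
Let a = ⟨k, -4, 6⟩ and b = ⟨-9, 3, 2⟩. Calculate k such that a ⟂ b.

a · b = k·(-9) + (-4)·3 + 6·2 = 0 - 9k
Set equal to 0: -9k = 0, so k = 0.

0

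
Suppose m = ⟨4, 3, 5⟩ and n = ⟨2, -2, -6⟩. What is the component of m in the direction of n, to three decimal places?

m · n = 4·2 + 3·(-2) + 5·(-6) = 8 - 6 - 30 = -28
|n| = √(4 + 4 + 36) = √44 ≈ 6.6332
comp_n m = -28 / √44 ≈ -4.221

-4.221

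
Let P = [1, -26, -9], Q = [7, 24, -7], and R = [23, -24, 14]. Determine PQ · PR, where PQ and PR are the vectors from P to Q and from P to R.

PQ = Q − P = (6, 50, 2)
PR = R − P = (22, 2, 23)
PQ · PR = 6·22 + 50·2 + 2·23 = 132 + 100 + 46 = 278

278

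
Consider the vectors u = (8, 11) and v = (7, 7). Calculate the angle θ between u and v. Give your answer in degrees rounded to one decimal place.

9.0

u · v = 8·7 + 11·7 = 56 + 77 = 133
|u|² = 64 + 121 = 185,  |u| = √185 ≈ 13.601471
|v|² = 49 + 49 = 98,  |v| = √98 ≈ 9.899495
cos θ = 133 / (13.601471 · 9.899495) ≈ 0.98776
θ = arccos(0.98776) ≈ 9.0°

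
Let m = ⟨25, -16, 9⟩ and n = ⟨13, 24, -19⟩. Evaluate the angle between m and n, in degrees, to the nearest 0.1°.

m · n = 25·13 + (-16)·24 + 9·(-19) = 325 - 384 - 171 = -230
|m|² = 625 + 256 + 81 = 962,  |m| = √962 ≈ 31.016125
|n|² = 169 + 576 + 361 = 1106,  |n| = √1106 ≈ 33.256578
cos θ = -230 / (31.016125 · 33.256578) ≈ -0.22298
θ = arccos(-0.22298) ≈ 102.9°

102.9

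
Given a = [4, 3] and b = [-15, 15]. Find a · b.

a · b = 4·(-15) + 3·15 = -60 + 45 = -15

-15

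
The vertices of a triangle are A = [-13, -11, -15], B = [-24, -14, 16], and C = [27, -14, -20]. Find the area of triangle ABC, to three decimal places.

AB = (-11, -3, 31),  AC = (40, -3, -5)
i: (-3)·(-5) - 31·(-3) = 15 - (-93) = 108
j: 31·40 - (-11)·(-5) = 1240 - 55 = 1185
k: (-11)·(-3) - (-3)·40 = 33 - (-120) = 153
AB × AC = (108, 1185, 153)
|AB × AC| = √1439298 ≈ 1199.7075
area = ½ · 1199.7075 ≈ 599.854

599.854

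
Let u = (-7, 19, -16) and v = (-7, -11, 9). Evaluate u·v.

-304

u · v = (-7)·(-7) + 19·(-11) + (-16)·9 = 49 - 209 - 144 = -304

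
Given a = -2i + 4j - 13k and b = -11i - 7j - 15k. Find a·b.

189

a · b = (-2)·(-11) + 4·(-7) + (-13)·(-15) = 22 - 28 + 195 = 189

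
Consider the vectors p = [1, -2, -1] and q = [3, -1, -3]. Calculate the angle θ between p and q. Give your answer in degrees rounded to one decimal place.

p · q = 1·3 + (-2)·(-1) + (-1)·(-3) = 3 + 2 + 3 = 8
|p|² = 1 + 4 + 1 = 6,  |p| = √6 ≈ 2.449490
|q|² = 9 + 1 + 9 = 19,  |q| = √19 ≈ 4.358899
cos θ = 8 / (2.449490 · 4.358899) ≈ 0.74927
θ = arccos(0.74927) ≈ 41.5°

41.5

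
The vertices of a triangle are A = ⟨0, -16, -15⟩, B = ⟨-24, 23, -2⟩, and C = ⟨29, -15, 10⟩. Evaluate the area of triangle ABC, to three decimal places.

896.381

AB = (-24, 39, 13),  AC = (29, 1, 25)
i: 39·25 - 13·1 = 975 - 13 = 962
j: 13·29 - (-24)·25 = 377 - (-600) = 977
k: (-24)·1 - 39·29 = -24 - 1131 = -1155
AB × AC = (962, 977, -1155)
|AB × AC| = √3213998 ≈ 1792.7627
area = ½ · 1792.7627 ≈ 896.381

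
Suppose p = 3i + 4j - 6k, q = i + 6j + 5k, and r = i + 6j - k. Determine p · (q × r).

q × r:
i: 6·(-1) - 5·6 = -6 - 30 = -36
j: 5·1 - 1·(-1) = 5 - (-1) = 6
k: 1·6 - 6·1 = 6 - 6 = 0
q × r = (-36, 6, 0)
p · (q × r) = 3·(-36) + 4·6 + (-6)·0 = -108 + 24 + 0 = -84

-84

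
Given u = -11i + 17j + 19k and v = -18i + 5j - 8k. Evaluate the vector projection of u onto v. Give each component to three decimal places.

u · v = (-11)·(-18) + 17·5 + 19·(-8) = 198 + 85 - 152 = 131
|v|² = 324 + 25 + 64 = 413
proj_v u = (131/413) · (-18, 5, -8) ≈ (-5.709, 1.586, -2.538)

(-5.709, 1.586, -2.538)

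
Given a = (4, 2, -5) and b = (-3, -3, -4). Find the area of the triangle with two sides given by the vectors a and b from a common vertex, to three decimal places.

i: 2·(-4) - (-5)·(-3) = -8 - 15 = -23
j: (-5)·(-3) - 4·(-4) = 15 - (-16) = 31
k: 4·(-3) - 2·(-3) = -12 - (-6) = -6
a × b = (-23, 31, -6)
|a × b| = √((-23)² + 31² + (-6)²) = √1526 ≈ 39.0640
area = ½ · 39.0640 ≈ 19.532

19.532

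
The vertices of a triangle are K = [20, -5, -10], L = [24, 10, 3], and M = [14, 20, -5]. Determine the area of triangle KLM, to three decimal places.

KL = (4, 15, 13),  KM = (-6, 25, 5)
i: 15·5 - 13·25 = 75 - 325 = -250
j: 13·(-6) - 4·5 = -78 - 20 = -98
k: 4·25 - 15·(-6) = 100 - (-90) = 190
KL × KM = (-250, -98, 190)
|KL × KM| = √108204 ≈ 328.9438
area = ½ · 328.9438 ≈ 164.472

164.472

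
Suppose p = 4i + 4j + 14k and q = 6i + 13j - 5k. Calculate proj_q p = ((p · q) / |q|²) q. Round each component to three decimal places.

(0.157, 0.339, -0.130)

p · q = 4·6 + 4·13 + 14·(-5) = 24 + 52 - 70 = 6
|q|² = 36 + 169 + 25 = 230
proj_q p = (6/230) · (6, 13, -5) ≈ (0.157, 0.339, -0.130)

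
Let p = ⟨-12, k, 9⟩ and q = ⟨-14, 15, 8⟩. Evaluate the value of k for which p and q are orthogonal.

p · q = (-12)·(-14) + k·15 + 9·8 = 240 + 15k
Set equal to 0: 15k = -240, so k = -16.

-16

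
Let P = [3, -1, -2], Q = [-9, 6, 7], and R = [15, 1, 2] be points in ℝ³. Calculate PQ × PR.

(10, 156, -108)

PQ = (-12, 7, 9)
PR = (12, 2, 4)
i: 7·4 - 9·2 = 28 - 18 = 10
j: 9·12 - (-12)·4 = 108 - (-48) = 156
k: (-12)·2 - 7·12 = -24 - 84 = -108
PQ × PR = (10, 156, -108)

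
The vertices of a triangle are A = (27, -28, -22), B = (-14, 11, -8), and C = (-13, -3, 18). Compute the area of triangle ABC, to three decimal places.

853.921

AB = (-41, 39, 14),  AC = (-40, 25, 40)
i: 39·40 - 14·25 = 1560 - 350 = 1210
j: 14·(-40) - (-41)·40 = -560 - (-1640) = 1080
k: (-41)·25 - 39·(-40) = -1025 - (-1560) = 535
AB × AC = (1210, 1080, 535)
|AB × AC| = √2916725 ≈ 1707.8422
area = ½ · 1707.8422 ≈ 853.921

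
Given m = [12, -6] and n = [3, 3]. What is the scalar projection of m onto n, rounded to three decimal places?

4.243

m · n = 12·3 + (-6)·3 = 36 - 18 = 18
|n| = √(9 + 9) = √18 ≈ 4.2426
comp_n m = 18 / √18 ≈ 4.243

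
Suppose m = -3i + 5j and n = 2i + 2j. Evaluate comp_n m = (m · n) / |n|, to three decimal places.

1.414

m · n = (-3)·2 + 5·2 = -6 + 10 = 4
|n| = √(4 + 4) = √8 ≈ 2.8284
comp_n m = 4 / √8 ≈ 1.414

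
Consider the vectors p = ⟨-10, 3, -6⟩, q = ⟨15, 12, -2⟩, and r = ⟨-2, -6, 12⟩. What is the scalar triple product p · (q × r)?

-1452

q × r:
i: 12·12 - (-2)·(-6) = 144 - 12 = 132
j: (-2)·(-2) - 15·12 = 4 - 180 = -176
k: 15·(-6) - 12·(-2) = -90 - (-24) = -66
q × r = (132, -176, -66)
p · (q × r) = (-10)·132 + 3·(-176) + (-6)·(-66) = -1320 - 528 + 396 = -1452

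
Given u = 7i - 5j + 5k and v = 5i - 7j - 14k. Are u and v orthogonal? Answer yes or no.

u · v = 7·5 + (-5)·(-7) + 5·(-14) = 35 + 35 - 70 = 0
Zero, so the vectors are orthogonal.

yes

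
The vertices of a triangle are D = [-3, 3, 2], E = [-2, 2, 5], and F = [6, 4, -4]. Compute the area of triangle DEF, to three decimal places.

DE = (1, -1, 3),  DF = (9, 1, -6)
i: (-1)·(-6) - 3·1 = 6 - 3 = 3
j: 3·9 - 1·(-6) = 27 - (-6) = 33
k: 1·1 - (-1)·9 = 1 - (-9) = 10
DE × DF = (3, 33, 10)
|DE × DF| = √1198 ≈ 34.6121
area = ½ · 34.6121 ≈ 17.306

17.306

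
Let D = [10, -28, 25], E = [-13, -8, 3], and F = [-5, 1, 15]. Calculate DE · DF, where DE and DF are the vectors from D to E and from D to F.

1145

DE = E − D = (-23, 20, -22)
DF = F − D = (-15, 29, -10)
DE · DF = (-23)·(-15) + 20·29 + (-22)·(-10) = 345 + 580 + 220 = 1145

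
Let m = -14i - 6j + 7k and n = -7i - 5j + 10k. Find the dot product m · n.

198

m · n = (-14)·(-7) + (-6)·(-5) + 7·10 = 98 + 30 + 70 = 198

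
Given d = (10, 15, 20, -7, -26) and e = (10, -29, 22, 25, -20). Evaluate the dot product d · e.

450

d · e = 10·10 + 15·(-29) + 20·22 + (-7)·25 + (-26)·(-20) = 100 - 435 + 440 - 175 + 520 = 450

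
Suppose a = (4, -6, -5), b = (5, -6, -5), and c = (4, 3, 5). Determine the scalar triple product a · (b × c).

b × c:
i: (-6)·5 - (-5)·3 = -30 - (-15) = -15
j: (-5)·4 - 5·5 = -20 - 25 = -45
k: 5·3 - (-6)·4 = 15 - (-24) = 39
b × c = (-15, -45, 39)
a · (b × c) = 4·(-15) + (-6)·(-45) + (-5)·39 = -60 + 270 - 195 = 15

15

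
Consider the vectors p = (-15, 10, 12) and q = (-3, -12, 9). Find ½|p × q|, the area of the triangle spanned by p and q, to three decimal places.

164.816

i: 10·9 - 12·(-12) = 90 - (-144) = 234
j: 12·(-3) - (-15)·9 = -36 - (-135) = 99
k: (-15)·(-12) - 10·(-3) = 180 - (-30) = 210
p × q = (234, 99, 210)
|p × q| = √(234² + 99² + 210²) = √108657 ≈ 329.6316
area = ½ · 329.6316 ≈ 164.816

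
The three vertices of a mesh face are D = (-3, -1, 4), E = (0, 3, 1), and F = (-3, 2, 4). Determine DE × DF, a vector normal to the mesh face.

(9, 0, 9)

DE = (3, 4, -3)
DF = (0, 3, 0)
i: 4·0 - (-3)·3 = 0 - (-9) = 9
j: (-3)·0 - 3·0 = 0 - 0 = 0
k: 3·3 - 4·0 = 9 - 0 = 9
DE × DF = (9, 0, 9)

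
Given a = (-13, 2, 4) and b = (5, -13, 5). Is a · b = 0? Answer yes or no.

a · b = (-13)·5 + 2·(-13) + 4·5 = -65 - 26 + 20 = -71
Nonzero, so the vectors are not orthogonal.

no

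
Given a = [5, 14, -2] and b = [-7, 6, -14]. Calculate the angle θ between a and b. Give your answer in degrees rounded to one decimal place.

a · b = 5·(-7) + 14·6 + (-2)·(-14) = -35 + 84 + 28 = 77
|a|² = 25 + 196 + 4 = 225,  |a| = √225 ≈ 15.000000
|b|² = 49 + 36 + 196 = 281,  |b| = √281 ≈ 16.763055
cos θ = 77 / (15.000000 · 16.763055) ≈ 0.30623
θ = arccos(0.30623) ≈ 72.2°

72.2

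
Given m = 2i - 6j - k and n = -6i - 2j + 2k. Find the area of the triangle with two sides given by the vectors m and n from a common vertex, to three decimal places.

21.213

i: (-6)·2 - (-1)·(-2) = -12 - 2 = -14
j: (-1)·(-6) - 2·2 = 6 - 4 = 2
k: 2·(-2) - (-6)·(-6) = -4 - 36 = -40
m × n = (-14, 2, -40)
|m × n| = √((-14)² + 2² + (-40)²) = √1800 ≈ 42.4264
area = ½ · 42.4264 ≈ 21.213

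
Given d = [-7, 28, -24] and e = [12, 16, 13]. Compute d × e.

i: 28·13 - (-24)·16 = 364 - (-384) = 748
j: (-24)·12 - (-7)·13 = -288 - (-91) = -197
k: (-7)·16 - 28·12 = -112 - 336 = -448
d × e = (748, -197, -448)

(748, -197, -448)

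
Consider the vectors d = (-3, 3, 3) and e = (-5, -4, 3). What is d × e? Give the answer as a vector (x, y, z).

i: 3·3 - 3·(-4) = 9 - (-12) = 21
j: 3·(-5) - (-3)·3 = -15 - (-9) = -6
k: (-3)·(-4) - 3·(-5) = 12 - (-15) = 27
d × e = (21, -6, 27)

(21, -6, 27)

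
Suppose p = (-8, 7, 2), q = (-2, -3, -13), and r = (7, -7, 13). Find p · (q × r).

q × r:
i: (-3)·13 - (-13)·(-7) = -39 - 91 = -130
j: (-13)·7 - (-2)·13 = -91 - (-26) = -65
k: (-2)·(-7) - (-3)·7 = 14 - (-21) = 35
q × r = (-130, -65, 35)
p · (q × r) = (-8)·(-130) + 7·(-65) + 2·35 = 1040 - 455 + 70 = 655

655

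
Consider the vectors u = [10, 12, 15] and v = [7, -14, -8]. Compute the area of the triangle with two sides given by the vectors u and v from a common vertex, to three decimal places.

i: 12·(-8) - 15·(-14) = -96 - (-210) = 114
j: 15·7 - 10·(-8) = 105 - (-80) = 185
k: 10·(-14) - 12·7 = -140 - 84 = -224
u × v = (114, 185, -224)
|u × v| = √(114² + 185² + (-224)²) = √97397 ≈ 312.0849
area = ½ · 312.0849 ≈ 156.042

156.042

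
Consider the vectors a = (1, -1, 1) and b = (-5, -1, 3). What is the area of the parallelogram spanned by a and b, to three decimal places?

10.198

i: (-1)·3 - 1·(-1) = -3 - (-1) = -2
j: 1·(-5) - 1·3 = -5 - 3 = -8
k: 1·(-1) - (-1)·(-5) = -1 - 5 = -6
a × b = (-2, -8, -6)
|a × b| = √((-2)² + (-8)² + (-6)²) = √104 ≈ 10.1980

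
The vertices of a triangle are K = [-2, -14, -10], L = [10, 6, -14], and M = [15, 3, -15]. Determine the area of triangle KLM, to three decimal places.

KL = (12, 20, -4),  KM = (17, 17, -5)
i: 20·(-5) - (-4)·17 = -100 - (-68) = -32
j: (-4)·17 - 12·(-5) = -68 - (-60) = -8
k: 12·17 - 20·17 = 204 - 340 = -136
KL × KM = (-32, -8, -136)
|KL × KM| = √19584 ≈ 139.9428
area = ½ · 139.9428 ≈ 69.971

69.971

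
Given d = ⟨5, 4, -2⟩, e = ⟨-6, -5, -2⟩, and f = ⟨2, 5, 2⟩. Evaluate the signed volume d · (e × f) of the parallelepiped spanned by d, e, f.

72

e × f:
i: (-5)·2 - (-2)·5 = -10 - (-10) = 0
j: (-2)·2 - (-6)·2 = -4 - (-12) = 8
k: (-6)·5 - (-5)·2 = -30 - (-10) = -20
e × f = (0, 8, -20)
d · (e × f) = 5·0 + 4·8 + (-2)·(-20) = 0 + 32 + 40 = 72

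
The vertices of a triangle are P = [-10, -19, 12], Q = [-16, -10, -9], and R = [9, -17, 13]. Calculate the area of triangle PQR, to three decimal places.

PQ = (-6, 9, -21),  PR = (19, 2, 1)
i: 9·1 - (-21)·2 = 9 - (-42) = 51
j: (-21)·19 - (-6)·1 = -399 - (-6) = -393
k: (-6)·2 - 9·19 = -12 - 171 = -183
PQ × PR = (51, -393, -183)
|PQ × PR| = √190539 ≈ 436.5077
area = ½ · 436.5077 ≈ 218.254

218.254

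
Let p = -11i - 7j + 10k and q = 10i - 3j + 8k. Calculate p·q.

-9

p · q = (-11)·10 + (-7)·(-3) + 10·8 = -110 + 21 + 80 = -9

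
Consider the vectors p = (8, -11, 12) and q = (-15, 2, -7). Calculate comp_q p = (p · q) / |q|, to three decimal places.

-13.555

p · q = 8·(-15) + (-11)·2 + 12·(-7) = -120 - 22 - 84 = -226
|q| = √(225 + 4 + 49) = √278 ≈ 16.6733
comp_q p = -226 / √278 ≈ -13.555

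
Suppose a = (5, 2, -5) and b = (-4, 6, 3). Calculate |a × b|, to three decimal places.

i: 2·3 - (-5)·6 = 6 - (-30) = 36
j: (-5)·(-4) - 5·3 = 20 - 15 = 5
k: 5·6 - 2·(-4) = 30 - (-8) = 38
a × b = (36, 5, 38)
|a × b| = √(36² + 5² + 38²) = √2765 ≈ 52.5833

52.583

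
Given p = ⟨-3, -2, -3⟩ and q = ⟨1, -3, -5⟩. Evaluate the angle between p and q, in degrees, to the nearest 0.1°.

49.6

p · q = (-3)·1 + (-2)·(-3) + (-3)·(-5) = -3 + 6 + 15 = 18
|p|² = 9 + 4 + 9 = 22,  |p| = √22 ≈ 4.690416
|q|² = 1 + 9 + 25 = 35,  |q| = √35 ≈ 5.916080
cos θ = 18 / (4.690416 · 5.916080) ≈ 0.64867
θ = arccos(0.64867) ≈ 49.6°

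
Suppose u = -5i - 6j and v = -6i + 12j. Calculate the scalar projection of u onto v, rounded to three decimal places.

u · v = (-5)·(-6) + (-6)·12 = 30 - 72 = -42
|v| = √(36 + 144) = √180 ≈ 13.4164
comp_v u = -42 / √180 ≈ -3.130

-3.130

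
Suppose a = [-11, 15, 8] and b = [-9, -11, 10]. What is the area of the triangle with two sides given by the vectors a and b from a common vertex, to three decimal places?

175.801

i: 15·10 - 8·(-11) = 150 - (-88) = 238
j: 8·(-9) - (-11)·10 = -72 - (-110) = 38
k: (-11)·(-11) - 15·(-9) = 121 - (-135) = 256
a × b = (238, 38, 256)
|a × b| = √(238² + 38² + 256²) = √123624 ≈ 351.6020
area = ½ · 351.6020 ≈ 175.801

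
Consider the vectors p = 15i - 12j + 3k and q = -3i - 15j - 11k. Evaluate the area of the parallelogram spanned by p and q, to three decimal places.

i: (-12)·(-11) - 3·(-15) = 132 - (-45) = 177
j: 3·(-3) - 15·(-11) = -9 - (-165) = 156
k: 15·(-15) - (-12)·(-3) = -225 - 36 = -261
p × q = (177, 156, -261)
|p × q| = √(177² + 156² + (-261)²) = √123786 ≈ 351.8323

351.832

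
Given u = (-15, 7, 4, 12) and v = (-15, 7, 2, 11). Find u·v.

u · v = (-15)·(-15) + 7·7 + 4·2 + 12·11 = 225 + 49 + 8 + 132 = 414

414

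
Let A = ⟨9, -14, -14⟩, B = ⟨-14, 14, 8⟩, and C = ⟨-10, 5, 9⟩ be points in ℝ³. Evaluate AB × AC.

(226, 111, 95)

AB = (-23, 28, 22)
AC = (-19, 19, 23)
i: 28·23 - 22·19 = 644 - 418 = 226
j: 22·(-19) - (-23)·23 = -418 - (-529) = 111
k: (-23)·19 - 28·(-19) = -437 - (-532) = 95
AB × AC = (226, 111, 95)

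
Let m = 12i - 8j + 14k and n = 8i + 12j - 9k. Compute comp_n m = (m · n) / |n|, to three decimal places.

m · n = 12·8 + (-8)·12 + 14·(-9) = 96 - 96 - 126 = -126
|n| = √(64 + 144 + 81) = √289 ≈ 17.0000
comp_n m = -126 / √289 ≈ -7.412

-7.412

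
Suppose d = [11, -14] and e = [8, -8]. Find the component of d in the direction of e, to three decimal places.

17.678

d · e = 11·8 + (-14)·(-8) = 88 + 112 = 200
|e| = √(64 + 64) = √128 ≈ 11.3137
comp_e d = 200 / √128 ≈ 17.678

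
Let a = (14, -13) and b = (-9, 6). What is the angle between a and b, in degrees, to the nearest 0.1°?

a · b = 14·(-9) + (-13)·6 = -126 - 78 = -204
|a|² = 196 + 169 = 365,  |a| = √365 ≈ 19.104973
|b|² = 81 + 36 = 117,  |b| = √117 ≈ 10.816654
cos θ = -204 / (19.104973 · 10.816654) ≈ -0.98717
θ = arccos(-0.98717) ≈ 170.8°

170.8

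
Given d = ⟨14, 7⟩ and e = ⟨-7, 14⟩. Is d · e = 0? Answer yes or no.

yes

d · e = 14·(-7) + 7·14 = -98 + 98 = 0
Zero, so the vectors are orthogonal.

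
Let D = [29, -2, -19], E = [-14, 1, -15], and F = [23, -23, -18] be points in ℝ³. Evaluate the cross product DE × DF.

(87, 19, 921)

DE = (-43, 3, 4)
DF = (-6, -21, 1)
i: 3·1 - 4·(-21) = 3 - (-84) = 87
j: 4·(-6) - (-43)·1 = -24 - (-43) = 19
k: (-43)·(-21) - 3·(-6) = 903 - (-18) = 921
DE × DF = (87, 19, 921)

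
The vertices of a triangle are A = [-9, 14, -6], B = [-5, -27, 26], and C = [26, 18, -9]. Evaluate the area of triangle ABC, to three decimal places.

920.170

AB = (4, -41, 32),  AC = (35, 4, -3)
i: (-41)·(-3) - 32·4 = 123 - 128 = -5
j: 32·35 - 4·(-3) = 1120 - (-12) = 1132
k: 4·4 - (-41)·35 = 16 - (-1435) = 1451
AB × AC = (-5, 1132, 1451)
|AB × AC| = √3386850 ≈ 1840.3396
area = ½ · 1840.3396 ≈ 920.170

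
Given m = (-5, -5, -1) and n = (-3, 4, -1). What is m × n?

i: (-5)·(-1) - (-1)·4 = 5 - (-4) = 9
j: (-1)·(-3) - (-5)·(-1) = 3 - 5 = -2
k: (-5)·4 - (-5)·(-3) = -20 - 15 = -35
m × n = (9, -2, -35)

(9, -2, -35)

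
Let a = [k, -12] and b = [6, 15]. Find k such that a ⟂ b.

a · b = k·6 + (-12)·15 = -180 + 6k
Set equal to 0: 6k = 180, so k = 30.

30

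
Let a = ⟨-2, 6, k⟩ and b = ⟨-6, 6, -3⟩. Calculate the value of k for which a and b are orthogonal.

16

a · b = (-2)·(-6) + 6·6 + k·(-3) = 48 - 3k
Set equal to 0: -3k = -48, so k = 16.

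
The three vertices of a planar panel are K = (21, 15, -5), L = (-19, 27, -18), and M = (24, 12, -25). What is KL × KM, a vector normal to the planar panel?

KL = (-40, 12, -13)
KM = (3, -3, -20)
i: 12·(-20) - (-13)·(-3) = -240 - 39 = -279
j: (-13)·3 - (-40)·(-20) = -39 - 800 = -839
k: (-40)·(-3) - 12·3 = 120 - 36 = 84
KL × KM = (-279, -839, 84)

(-279, -839, 84)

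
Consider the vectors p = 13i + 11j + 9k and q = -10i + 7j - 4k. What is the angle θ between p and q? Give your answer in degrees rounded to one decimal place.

111.1

p · q = 13·(-10) + 11·7 + 9·(-4) = -130 + 77 - 36 = -89
|p|² = 169 + 121 + 81 = 371,  |p| = √371 ≈ 19.261360
|q|² = 100 + 49 + 16 = 165,  |q| = √165 ≈ 12.845233
cos θ = -89 / (19.261360 · 12.845233) ≈ -0.35972
θ = arccos(-0.35972) ≈ 111.1°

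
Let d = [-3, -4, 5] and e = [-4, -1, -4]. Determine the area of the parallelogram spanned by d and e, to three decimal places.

i: (-4)·(-4) - 5·(-1) = 16 - (-5) = 21
j: 5·(-4) - (-3)·(-4) = -20 - 12 = -32
k: (-3)·(-1) - (-4)·(-4) = 3 - 16 = -13
d × e = (21, -32, -13)
|d × e| = √(21² + (-32)² + (-13)²) = √1634 ≈ 40.4228

40.423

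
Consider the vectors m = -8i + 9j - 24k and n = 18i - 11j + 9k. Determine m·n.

m · n = (-8)·18 + 9·(-11) + (-24)·9 = -144 - 99 - 216 = -459

-459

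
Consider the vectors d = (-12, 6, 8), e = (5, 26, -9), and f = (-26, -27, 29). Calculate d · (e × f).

e × f:
i: 26·29 - (-9)·(-27) = 754 - 243 = 511
j: (-9)·(-26) - 5·29 = 234 - 145 = 89
k: 5·(-27) - 26·(-26) = -135 - (-676) = 541
e × f = (511, 89, 541)
d · (e × f) = (-12)·511 + 6·89 + 8·541 = -6132 + 534 + 4328 = -1270

-1270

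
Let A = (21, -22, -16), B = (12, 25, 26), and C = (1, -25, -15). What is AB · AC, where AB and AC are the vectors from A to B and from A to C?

81

AB = B − A = (-9, 47, 42)
AC = C − A = (-20, -3, 1)
AB · AC = (-9)·(-20) + 47·(-3) + 42·1 = 180 - 141 + 42 = 81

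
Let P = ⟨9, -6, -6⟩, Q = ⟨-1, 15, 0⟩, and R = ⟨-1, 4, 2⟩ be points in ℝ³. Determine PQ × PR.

PQ = (-10, 21, 6)
PR = (-10, 10, 8)
i: 21·8 - 6·10 = 168 - 60 = 108
j: 6·(-10) - (-10)·8 = -60 - (-80) = 20
k: (-10)·10 - 21·(-10) = -100 - (-210) = 110
PQ × PR = (108, 20, 110)

(108, 20, 110)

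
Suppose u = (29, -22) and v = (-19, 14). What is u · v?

u · v = 29·(-19) + (-22)·14 = -551 - 308 = -859

-859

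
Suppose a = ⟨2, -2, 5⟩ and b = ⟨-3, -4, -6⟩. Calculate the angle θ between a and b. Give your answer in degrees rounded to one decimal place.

128.6

a · b = 2·(-3) + (-2)·(-4) + 5·(-6) = -6 + 8 - 30 = -28
|a|² = 4 + 4 + 25 = 33,  |a| = √33 ≈ 5.744563
|b|² = 9 + 16 + 36 = 61,  |b| = √61 ≈ 7.810250
cos θ = -28 / (5.744563 · 7.810250) ≈ -0.62407
θ = arccos(-0.62407) ≈ 128.6°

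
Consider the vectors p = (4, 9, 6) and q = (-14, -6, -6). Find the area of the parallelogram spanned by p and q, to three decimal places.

119.700

i: 9·(-6) - 6·(-6) = -54 - (-36) = -18
j: 6·(-14) - 4·(-6) = -84 - (-24) = -60
k: 4·(-6) - 9·(-14) = -24 - (-126) = 102
p × q = (-18, -60, 102)
|p × q| = √((-18)² + (-60)² + 102²) = √14328 ≈ 119.6996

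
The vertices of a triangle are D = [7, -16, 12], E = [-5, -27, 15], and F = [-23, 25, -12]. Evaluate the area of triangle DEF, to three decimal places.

DE = (-12, -11, 3),  DF = (-30, 41, -24)
i: (-11)·(-24) - 3·41 = 264 - 123 = 141
j: 3·(-30) - (-12)·(-24) = -90 - 288 = -378
k: (-12)·41 - (-11)·(-30) = -492 - 330 = -822
DE × DF = (141, -378, -822)
|DE × DF| = √838449 ≈ 915.6686
area = ½ · 915.6686 ≈ 457.834

457.834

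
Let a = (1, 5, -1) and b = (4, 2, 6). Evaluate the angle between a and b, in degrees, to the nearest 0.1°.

a · b = 1·4 + 5·2 + (-1)·6 = 4 + 10 - 6 = 8
|a|² = 1 + 25 + 1 = 27,  |a| = √27 ≈ 5.196152
|b|² = 16 + 4 + 36 = 56,  |b| = √56 ≈ 7.483315
cos θ = 8 / (5.196152 · 7.483315) ≈ 0.20574
θ = arccos(0.20574) ≈ 78.1°

78.1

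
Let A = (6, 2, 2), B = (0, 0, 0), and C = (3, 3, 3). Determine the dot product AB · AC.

14

AB = B − A = (-6, -2, -2)
AC = C − A = (-3, 1, 1)
AB · AC = (-6)·(-3) + (-2)·1 + (-2)·1 = 18 - 2 - 2 = 14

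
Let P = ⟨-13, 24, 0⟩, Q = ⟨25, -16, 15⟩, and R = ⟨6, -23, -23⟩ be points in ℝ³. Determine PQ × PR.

(1625, 1159, -1026)

PQ = (38, -40, 15)
PR = (19, -47, -23)
i: (-40)·(-23) - 15·(-47) = 920 - (-705) = 1625
j: 15·19 - 38·(-23) = 285 - (-874) = 1159
k: 38·(-47) - (-40)·19 = -1786 - (-760) = -1026
PQ × PR = (1625, 1159, -1026)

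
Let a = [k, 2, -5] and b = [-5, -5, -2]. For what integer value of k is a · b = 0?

a · b = k·(-5) + 2·(-5) + (-5)·(-2) = 0 - 5k
Set equal to 0: -5k = 0, so k = 0.

0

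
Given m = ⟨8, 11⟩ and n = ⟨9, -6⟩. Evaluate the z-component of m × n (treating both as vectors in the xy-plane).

8·(-6) - 11·9 = -48 - 99 = -147

-147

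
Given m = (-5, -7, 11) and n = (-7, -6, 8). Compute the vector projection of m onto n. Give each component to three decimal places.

m · n = (-5)·(-7) + (-7)·(-6) + 11·8 = 35 + 42 + 88 = 165
|n|² = 49 + 36 + 64 = 149
proj_n m = (165/149) · (-7, -6, 8) ≈ (-7.752, -6.644, 8.859)

(-7.752, -6.644, 8.859)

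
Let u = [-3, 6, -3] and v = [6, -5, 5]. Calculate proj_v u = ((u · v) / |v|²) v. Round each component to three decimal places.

u · v = (-3)·6 + 6·(-5) + (-3)·5 = -18 - 30 - 15 = -63
|v|² = 36 + 25 + 25 = 86
proj_v u = (-63/86) · (6, -5, 5) ≈ (-4.395, 3.663, -3.663)

(-4.395, 3.663, -3.663)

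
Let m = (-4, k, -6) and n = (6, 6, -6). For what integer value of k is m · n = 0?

m · n = (-4)·6 + k·6 + (-6)·(-6) = 12 + 6k
Set equal to 0: 6k = -12, so k = -2.

-2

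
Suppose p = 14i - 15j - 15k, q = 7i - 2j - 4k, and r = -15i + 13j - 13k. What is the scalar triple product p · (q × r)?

q × r:
i: (-2)·(-13) - (-4)·13 = 26 - (-52) = 78
j: (-4)·(-15) - 7·(-13) = 60 - (-91) = 151
k: 7·13 - (-2)·(-15) = 91 - 30 = 61
q × r = (78, 151, 61)
p · (q × r) = 14·78 + (-15)·151 + (-15)·61 = 1092 - 2265 - 915 = -2088

-2088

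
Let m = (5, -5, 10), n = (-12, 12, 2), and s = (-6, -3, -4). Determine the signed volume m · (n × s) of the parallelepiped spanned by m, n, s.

n × s:
i: 12·(-4) - 2·(-3) = -48 - (-6) = -42
j: 2·(-6) - (-12)·(-4) = -12 - 48 = -60
k: (-12)·(-3) - 12·(-6) = 36 - (-72) = 108
n × s = (-42, -60, 108)
m · (n × s) = 5·(-42) + (-5)·(-60) + 10·108 = -210 + 300 + 1080 = 1170

1170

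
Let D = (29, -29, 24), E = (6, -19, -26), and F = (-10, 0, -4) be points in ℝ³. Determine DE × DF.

DE = (-23, 10, -50)
DF = (-39, 29, -28)
i: 10·(-28) - (-50)·29 = -280 - (-1450) = 1170
j: (-50)·(-39) - (-23)·(-28) = 1950 - 644 = 1306
k: (-23)·29 - 10·(-39) = -667 - (-390) = -277
DE × DF = (1170, 1306, -277)

(1170, 1306, -277)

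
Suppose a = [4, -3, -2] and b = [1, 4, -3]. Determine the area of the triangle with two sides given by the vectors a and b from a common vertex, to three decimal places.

13.693

i: (-3)·(-3) - (-2)·4 = 9 - (-8) = 17
j: (-2)·1 - 4·(-3) = -2 - (-12) = 10
k: 4·4 - (-3)·1 = 16 - (-3) = 19
a × b = (17, 10, 19)
|a × b| = √(17² + 10² + 19²) = √750 ≈ 27.3861
area = ½ · 27.3861 ≈ 13.693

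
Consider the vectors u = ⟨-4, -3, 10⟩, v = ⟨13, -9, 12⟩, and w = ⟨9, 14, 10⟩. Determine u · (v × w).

v × w:
i: (-9)·10 - 12·14 = -90 - 168 = -258
j: 12·9 - 13·10 = 108 - 130 = -22
k: 13·14 - (-9)·9 = 182 - (-81) = 263
v × w = (-258, -22, 263)
u · (v × w) = (-4)·(-258) + (-3)·(-22) + 10·263 = 1032 + 66 + 2630 = 3728

3728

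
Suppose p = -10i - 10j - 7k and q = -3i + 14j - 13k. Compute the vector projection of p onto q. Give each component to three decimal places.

(0.152, -0.711, 0.660)

p · q = (-10)·(-3) + (-10)·14 + (-7)·(-13) = 30 - 140 + 91 = -19
|q|² = 9 + 196 + 169 = 374
proj_q p = (-19/374) · (-3, 14, -13) ≈ (0.152, -0.711, 0.660)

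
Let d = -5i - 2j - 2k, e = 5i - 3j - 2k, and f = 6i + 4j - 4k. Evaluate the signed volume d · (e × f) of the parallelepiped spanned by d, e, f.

-192

e × f:
i: (-3)·(-4) - (-2)·4 = 12 - (-8) = 20
j: (-2)·6 - 5·(-4) = -12 - (-20) = 8
k: 5·4 - (-3)·6 = 20 - (-18) = 38
e × f = (20, 8, 38)
d · (e × f) = (-5)·20 + (-2)·8 + (-2)·38 = -100 - 16 - 76 = -192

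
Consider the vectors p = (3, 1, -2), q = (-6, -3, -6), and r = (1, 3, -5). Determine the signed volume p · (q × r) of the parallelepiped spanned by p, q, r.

q × r:
i: (-3)·(-5) - (-6)·3 = 15 - (-18) = 33
j: (-6)·1 - (-6)·(-5) = -6 - 30 = -36
k: (-6)·3 - (-3)·1 = -18 - (-3) = -15
q × r = (33, -36, -15)
p · (q × r) = 3·33 + 1·(-36) + (-2)·(-15) = 99 - 36 + 30 = 93

93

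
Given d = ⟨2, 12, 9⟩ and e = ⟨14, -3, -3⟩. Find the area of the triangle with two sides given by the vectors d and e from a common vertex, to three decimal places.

i: 12·(-3) - 9·(-3) = -36 - (-27) = -9
j: 9·14 - 2·(-3) = 126 - (-6) = 132
k: 2·(-3) - 12·14 = -6 - 168 = -174
d × e = (-9, 132, -174)
|d × e| = √((-9)² + 132² + (-174)²) = √47781 ≈ 218.5887
area = ½ · 218.5887 ≈ 109.294

109.294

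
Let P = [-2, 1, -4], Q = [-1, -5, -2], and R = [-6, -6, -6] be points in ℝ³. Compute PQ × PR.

(26, -6, -31)

PQ = (1, -6, 2)
PR = (-4, -7, -2)
i: (-6)·(-2) - 2·(-7) = 12 - (-14) = 26
j: 2·(-4) - 1·(-2) = -8 - (-2) = -6
k: 1·(-7) - (-6)·(-4) = -7 - 24 = -31
PQ × PR = (26, -6, -31)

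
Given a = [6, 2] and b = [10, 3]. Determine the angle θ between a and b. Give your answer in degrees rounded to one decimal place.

a · b = 6·10 + 2·3 = 60 + 6 = 66
|a|² = 36 + 4 = 40,  |a| = √40 ≈ 6.324555
|b|² = 100 + 9 = 109,  |b| = √109 ≈ 10.440307
cos θ = 66 / (6.324555 · 10.440307) ≈ 0.99954
θ = arccos(0.99954) ≈ 1.7°

1.7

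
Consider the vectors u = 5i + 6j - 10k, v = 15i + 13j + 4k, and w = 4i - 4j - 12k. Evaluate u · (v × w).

1596

v × w:
i: 13·(-12) - 4·(-4) = -156 - (-16) = -140
j: 4·4 - 15·(-12) = 16 - (-180) = 196
k: 15·(-4) - 13·4 = -60 - 52 = -112
v × w = (-140, 196, -112)
u · (v × w) = 5·(-140) + 6·196 + (-10)·(-112) = -700 + 1176 + 1120 = 1596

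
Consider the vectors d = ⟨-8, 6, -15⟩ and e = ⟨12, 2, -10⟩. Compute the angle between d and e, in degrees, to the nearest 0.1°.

76.6

d · e = (-8)·12 + 6·2 + (-15)·(-10) = -96 + 12 + 150 = 66
|d|² = 64 + 36 + 225 = 325,  |d| = √325 ≈ 18.027756
|e|² = 144 + 4 + 100 = 248,  |e| = √248 ≈ 15.748016
cos θ = 66 / (18.027756 · 15.748016) ≈ 0.23248
θ = arccos(0.23248) ≈ 76.6°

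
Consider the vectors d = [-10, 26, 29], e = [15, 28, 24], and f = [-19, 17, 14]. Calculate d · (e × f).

e × f:
i: 28·14 - 24·17 = 392 - 408 = -16
j: 24·(-19) - 15·14 = -456 - 210 = -666
k: 15·17 - 28·(-19) = 255 - (-532) = 787
e × f = (-16, -666, 787)
d · (e × f) = (-10)·(-16) + 26·(-666) + 29·787 = 160 - 17316 + 22823 = 5667

5667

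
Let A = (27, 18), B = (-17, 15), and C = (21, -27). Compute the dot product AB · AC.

399

AB = B − A = (-44, -3)
AC = C − A = (-6, -45)
AB · AC = (-44)·(-6) + (-3)·(-45) = 264 + 135 = 399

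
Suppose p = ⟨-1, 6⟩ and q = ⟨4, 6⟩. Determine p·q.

32

p · q = (-1)·4 + 6·6 = -4 + 36 = 32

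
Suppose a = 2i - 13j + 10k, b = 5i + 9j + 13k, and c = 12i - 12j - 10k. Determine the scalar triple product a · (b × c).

b × c:
i: 9·(-10) - 13·(-12) = -90 - (-156) = 66
j: 13·12 - 5·(-10) = 156 - (-50) = 206
k: 5·(-12) - 9·12 = -60 - 108 = -168
b × c = (66, 206, -168)
a · (b × c) = 2·66 + (-13)·206 + 10·(-168) = 132 - 2678 - 1680 = -4226

-4226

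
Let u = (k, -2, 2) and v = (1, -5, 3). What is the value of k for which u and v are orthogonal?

u · v = k·1 + (-2)·(-5) + 2·3 = 16 + 1k
Set equal to 0: 1k = -16, so k = -16.

-16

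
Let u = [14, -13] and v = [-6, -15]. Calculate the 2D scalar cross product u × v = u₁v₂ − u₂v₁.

14·(-15) - (-13)·(-6) = -210 - 78 = -288

-288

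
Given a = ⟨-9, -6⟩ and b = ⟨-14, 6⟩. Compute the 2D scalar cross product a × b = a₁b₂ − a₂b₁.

-138

(-9)·6 - (-6)·(-14) = -54 - 84 = -138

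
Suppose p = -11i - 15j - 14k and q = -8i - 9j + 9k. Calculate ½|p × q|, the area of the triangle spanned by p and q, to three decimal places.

168.139

i: (-15)·9 - (-14)·(-9) = -135 - 126 = -261
j: (-14)·(-8) - (-11)·9 = 112 - (-99) = 211
k: (-11)·(-9) - (-15)·(-8) = 99 - 120 = -21
p × q = (-261, 211, -21)
|p × q| = √((-261)² + 211² + (-21)²) = √113083 ≈ 336.2782
area = ½ · 336.2782 ≈ 168.139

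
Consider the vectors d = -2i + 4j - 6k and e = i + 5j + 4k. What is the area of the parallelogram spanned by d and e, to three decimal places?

i: 4·4 - (-6)·5 = 16 - (-30) = 46
j: (-6)·1 - (-2)·4 = -6 - (-8) = 2
k: (-2)·5 - 4·1 = -10 - 4 = -14
d × e = (46, 2, -14)
|d × e| = √(46² + 2² + (-14)²) = √2316 ≈ 48.1248

48.125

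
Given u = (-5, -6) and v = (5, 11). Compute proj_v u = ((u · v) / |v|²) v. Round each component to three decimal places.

(-3.116, -6.856)

u · v = (-5)·5 + (-6)·11 = -25 - 66 = -91
|v|² = 25 + 121 = 146
proj_v u = (-91/146) · (5, 11) ≈ (-3.116, -6.856)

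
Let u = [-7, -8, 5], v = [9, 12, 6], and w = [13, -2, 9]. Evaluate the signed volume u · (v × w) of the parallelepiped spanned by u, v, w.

-1686

v × w:
i: 12·9 - 6·(-2) = 108 - (-12) = 120
j: 6·13 - 9·9 = 78 - 81 = -3
k: 9·(-2) - 12·13 = -18 - 156 = -174
v × w = (120, -3, -174)
u · (v × w) = (-7)·120 + (-8)·(-3) + 5·(-174) = -840 + 24 - 870 = -1686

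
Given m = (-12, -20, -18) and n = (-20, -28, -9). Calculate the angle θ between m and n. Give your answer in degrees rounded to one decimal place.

m · n = (-12)·(-20) + (-20)·(-28) + (-18)·(-9) = 240 + 560 + 162 = 962
|m|² = 144 + 400 + 324 = 868,  |m| = √868 ≈ 29.461840
|n|² = 400 + 784 + 81 = 1265,  |n| = √1265 ≈ 35.566838
cos θ = 962 / (29.461840 · 35.566838) ≈ 0.91806
θ = arccos(0.91806) ≈ 23.4°

23.4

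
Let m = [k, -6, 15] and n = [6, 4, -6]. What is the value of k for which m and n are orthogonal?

19

m · n = k·6 + (-6)·4 + 15·(-6) = -114 + 6k
Set equal to 0: 6k = 114, so k = 19.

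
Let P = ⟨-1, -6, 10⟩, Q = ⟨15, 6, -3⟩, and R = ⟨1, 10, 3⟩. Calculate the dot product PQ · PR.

PQ = Q − P = (16, 12, -13)
PR = R − P = (2, 16, -7)
PQ · PR = 16·2 + 12·16 + (-13)·(-7) = 32 + 192 + 91 = 315

315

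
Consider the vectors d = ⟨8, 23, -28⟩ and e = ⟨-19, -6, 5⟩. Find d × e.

(-53, 492, 389)

i: 23·5 - (-28)·(-6) = 115 - 168 = -53
j: (-28)·(-19) - 8·5 = 532 - 40 = 492
k: 8·(-6) - 23·(-19) = -48 - (-437) = 389
d × e = (-53, 492, 389)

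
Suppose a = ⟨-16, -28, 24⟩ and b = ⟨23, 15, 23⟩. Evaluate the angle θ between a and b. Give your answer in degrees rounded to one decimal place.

a · b = (-16)·23 + (-28)·15 + 24·23 = -368 - 420 + 552 = -236
|a|² = 256 + 784 + 576 = 1616,  |a| = √1616 ≈ 40.199502
|b|² = 529 + 225 + 529 = 1283,  |b| = √1283 ≈ 35.818989
cos θ = -236 / (40.199502 · 35.818989) ≈ -0.16390
θ = arccos(-0.16390) ≈ 99.4°

99.4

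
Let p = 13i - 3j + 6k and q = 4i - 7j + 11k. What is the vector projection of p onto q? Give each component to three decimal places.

p · q = 13·4 + (-3)·(-7) + 6·11 = 52 + 21 + 66 = 139
|q|² = 16 + 49 + 121 = 186
proj_q p = (139/186) · (4, -7, 11) ≈ (2.989, -5.231, 8.220)

(2.989, -5.231, 8.220)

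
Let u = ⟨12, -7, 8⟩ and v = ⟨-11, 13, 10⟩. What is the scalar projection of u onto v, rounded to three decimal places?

u · v = 12·(-11) + (-7)·13 + 8·10 = -132 - 91 + 80 = -143
|v| = √(121 + 169 + 100) = √390 ≈ 19.7484
comp_v u = -143 / √390 ≈ -7.241

-7.241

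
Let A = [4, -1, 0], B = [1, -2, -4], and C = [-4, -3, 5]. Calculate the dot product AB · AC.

AB = B − A = (-3, -1, -4)
AC = C − A = (-8, -2, 5)
AB · AC = (-3)·(-8) + (-1)·(-2) + (-4)·5 = 24 + 2 - 20 = 6

6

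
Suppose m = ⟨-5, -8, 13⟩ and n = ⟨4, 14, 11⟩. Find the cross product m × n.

i: (-8)·11 - 13·14 = -88 - 182 = -270
j: 13·4 - (-5)·11 = 52 - (-55) = 107
k: (-5)·14 - (-8)·4 = -70 - (-32) = -38
m × n = (-270, 107, -38)

(-270, 107, -38)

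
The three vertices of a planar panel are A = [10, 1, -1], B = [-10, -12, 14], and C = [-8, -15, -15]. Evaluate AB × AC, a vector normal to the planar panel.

AB = (-20, -13, 15)
AC = (-18, -16, -14)
i: (-13)·(-14) - 15·(-16) = 182 - (-240) = 422
j: 15·(-18) - (-20)·(-14) = -270 - 280 = -550
k: (-20)·(-16) - (-13)·(-18) = 320 - 234 = 86
AB × AC = (422, -550, 86)

(422, -550, 86)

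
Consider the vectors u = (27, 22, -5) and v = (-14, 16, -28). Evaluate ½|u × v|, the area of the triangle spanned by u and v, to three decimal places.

615.868

i: 22·(-28) - (-5)·16 = -616 - (-80) = -536
j: (-5)·(-14) - 27·(-28) = 70 - (-756) = 826
k: 27·16 - 22·(-14) = 432 - (-308) = 740
u × v = (-536, 826, 740)
|u × v| = √((-536)² + 826² + 740²) = √1517172 ≈ 1231.7354
area = ½ · 1231.7354 ≈ 615.868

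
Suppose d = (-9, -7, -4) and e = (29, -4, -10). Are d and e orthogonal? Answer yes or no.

no

d · e = (-9)·29 + (-7)·(-4) + (-4)·(-10) = -261 + 28 + 40 = -193
Nonzero, so the vectors are not orthogonal.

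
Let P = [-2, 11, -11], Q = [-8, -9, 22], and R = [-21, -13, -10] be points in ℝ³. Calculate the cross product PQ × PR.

PQ = (-6, -20, 33)
PR = (-19, -24, 1)
i: (-20)·1 - 33·(-24) = -20 - (-792) = 772
j: 33·(-19) - (-6)·1 = -627 - (-6) = -621
k: (-6)·(-24) - (-20)·(-19) = 144 - 380 = -236
PQ × PR = (772, -621, -236)

(772, -621, -236)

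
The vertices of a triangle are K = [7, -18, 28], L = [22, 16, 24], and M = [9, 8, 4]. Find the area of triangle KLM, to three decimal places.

KL = (15, 34, -4),  KM = (2, 26, -24)
i: 34·(-24) - (-4)·26 = -816 - (-104) = -712
j: (-4)·2 - 15·(-24) = -8 - (-360) = 352
k: 15·26 - 34·2 = 390 - 68 = 322
KL × KM = (-712, 352, 322)
|KL × KM| = √734532 ≈ 857.0484
area = ½ · 857.0484 ≈ 428.524

428.524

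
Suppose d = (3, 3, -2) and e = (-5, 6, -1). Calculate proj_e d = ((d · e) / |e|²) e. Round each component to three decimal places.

d · e = 3·(-5) + 3·6 + (-2)·(-1) = -15 + 18 + 2 = 5
|e|² = 25 + 36 + 1 = 62
proj_e d = (5/62) · (-5, 6, -1) ≈ (-0.403, 0.484, -0.081)

(-0.403, 0.484, -0.081)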